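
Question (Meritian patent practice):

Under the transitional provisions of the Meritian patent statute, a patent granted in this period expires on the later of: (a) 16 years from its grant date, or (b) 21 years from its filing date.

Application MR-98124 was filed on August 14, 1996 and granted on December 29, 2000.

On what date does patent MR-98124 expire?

2017-08-14

(a) grant + 16 years → 29 December 2016.
(b) filing + 21 years → 14 August 2017.
Later of the two: 14 August 2017.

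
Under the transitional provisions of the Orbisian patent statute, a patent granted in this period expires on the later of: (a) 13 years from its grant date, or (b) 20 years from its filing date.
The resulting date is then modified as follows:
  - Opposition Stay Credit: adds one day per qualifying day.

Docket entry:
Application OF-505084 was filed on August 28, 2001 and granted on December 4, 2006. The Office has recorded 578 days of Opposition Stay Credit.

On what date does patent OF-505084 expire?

2023-03-29

(a) grant + 13 years → 4 December 2019.
(b) filing + 20 years → 28 August 2021.
Later of the two: 28 August 2021.
Opposition Stay Credit: +578 days → 29 March 2023.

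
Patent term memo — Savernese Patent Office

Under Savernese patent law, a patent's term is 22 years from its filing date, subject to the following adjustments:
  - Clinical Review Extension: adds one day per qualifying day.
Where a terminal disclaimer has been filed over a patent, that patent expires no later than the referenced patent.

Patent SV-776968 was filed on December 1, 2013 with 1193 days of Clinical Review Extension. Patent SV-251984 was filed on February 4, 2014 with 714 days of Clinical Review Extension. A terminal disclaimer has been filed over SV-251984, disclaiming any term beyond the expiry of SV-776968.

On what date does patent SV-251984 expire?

2038-01-18

Natural term of SV-251984:
  Base: filing + 22 years → 4 February 2036.
  Clinical Review Extension: +714 days → 18 January 2038.
Expiry of referenced patent SV-776968:
  Base: filing + 22 years → 1 December 2035.
  Clinical Review Extension: +1193 days → 8 March 2039.
Terminal disclaimer: SV-251984 expires on the earlier of 18 January 2038 and 8 March 2039.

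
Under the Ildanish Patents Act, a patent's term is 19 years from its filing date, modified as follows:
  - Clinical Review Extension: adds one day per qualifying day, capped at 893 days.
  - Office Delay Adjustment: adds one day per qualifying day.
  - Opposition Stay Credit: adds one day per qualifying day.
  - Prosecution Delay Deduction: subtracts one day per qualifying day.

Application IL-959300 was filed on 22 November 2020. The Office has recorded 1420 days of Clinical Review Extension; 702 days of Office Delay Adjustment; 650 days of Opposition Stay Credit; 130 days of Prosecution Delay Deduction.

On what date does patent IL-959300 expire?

September 6, 2045

Base term: filing date + 19 years → 22 November 2039.
Clinical Review Extension: 1420 days claimed exceeds the 893-day cap, so +893 days → 3 May 2042.
Office Delay Adjustment: +702 days → 4 April 2044.
Opposition Stay Credit: +650 days → 14 January 2046.
Prosecution Delay Deduction: −130 days → 6 September 2045.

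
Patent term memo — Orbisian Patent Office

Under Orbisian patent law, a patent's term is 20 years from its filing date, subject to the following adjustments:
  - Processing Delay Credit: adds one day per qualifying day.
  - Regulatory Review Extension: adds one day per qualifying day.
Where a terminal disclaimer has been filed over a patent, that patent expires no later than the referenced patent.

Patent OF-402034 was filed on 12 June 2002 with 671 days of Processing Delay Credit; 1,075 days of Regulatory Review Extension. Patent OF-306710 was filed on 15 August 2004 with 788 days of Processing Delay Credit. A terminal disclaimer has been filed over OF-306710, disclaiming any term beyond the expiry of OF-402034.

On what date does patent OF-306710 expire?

October 12, 2026

Natural term of OF-306710:
  Base: filing + 20 years → 15 August 2024.
  Processing Delay Credit: +788 days → 12 October 2026.
Expiry of referenced patent OF-402034:
  Base: filing + 20 years → 12 June 2022.
  Processing Delay Credit: +671 days → 13 April 2024.
  Regulatory Review Extension: +1075 days → 24 March 2027.
Terminal disclaimer: OF-306710 expires on the earlier of 12 October 2026 and 24 March 2027.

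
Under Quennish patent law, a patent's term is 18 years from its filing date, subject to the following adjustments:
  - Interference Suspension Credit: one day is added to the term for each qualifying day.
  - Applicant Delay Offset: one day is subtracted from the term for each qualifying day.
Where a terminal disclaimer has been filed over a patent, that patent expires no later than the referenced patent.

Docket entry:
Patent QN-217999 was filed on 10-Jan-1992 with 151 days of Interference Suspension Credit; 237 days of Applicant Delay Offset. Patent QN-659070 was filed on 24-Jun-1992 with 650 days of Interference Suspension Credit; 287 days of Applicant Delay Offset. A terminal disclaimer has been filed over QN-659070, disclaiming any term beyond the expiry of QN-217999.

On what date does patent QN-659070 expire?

2009-10-16

Natural term of QN-659070:
  Base: filing + 18 years → 24 June 2010.
  Interference Suspension Credit: +650 days → 4 April 2012.
  Applicant Delay Offset: −287 days → 22 June 2011.
Expiry of referenced patent QN-217999:
  Base: filing + 18 years → 10 January 2010.
  Interference Suspension Credit: +151 days → 10 June 2010.
  Applicant Delay Offset: −237 days → 16 October 2009.
Terminal disclaimer: QN-659070 expires on the earlier of 22 June 2011 and 16 October 2009.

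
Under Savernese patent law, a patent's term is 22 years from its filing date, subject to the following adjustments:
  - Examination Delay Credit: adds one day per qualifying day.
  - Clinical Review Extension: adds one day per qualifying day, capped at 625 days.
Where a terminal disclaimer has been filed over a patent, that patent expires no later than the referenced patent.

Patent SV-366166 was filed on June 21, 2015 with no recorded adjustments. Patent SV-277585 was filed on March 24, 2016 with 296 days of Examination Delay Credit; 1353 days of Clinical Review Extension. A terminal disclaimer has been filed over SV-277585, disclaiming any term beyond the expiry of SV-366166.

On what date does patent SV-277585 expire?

Natural term of SV-277585:
  Base: filing + 22 years → 24 March 2038.
  Examination Delay Credit: +296 days → 14 January 2039.
  Clinical Review Extension: 1353 days claimed exceeds the 625-day cap, so +625 days → 30 September 2040.
Expiry of referenced patent SV-366166:
  Base: filing + 22 years → 21 June 2037.
Terminal disclaimer: SV-277585 expires on the earlier of 30 September 2040 and 21 June 2037.

June 21, 2037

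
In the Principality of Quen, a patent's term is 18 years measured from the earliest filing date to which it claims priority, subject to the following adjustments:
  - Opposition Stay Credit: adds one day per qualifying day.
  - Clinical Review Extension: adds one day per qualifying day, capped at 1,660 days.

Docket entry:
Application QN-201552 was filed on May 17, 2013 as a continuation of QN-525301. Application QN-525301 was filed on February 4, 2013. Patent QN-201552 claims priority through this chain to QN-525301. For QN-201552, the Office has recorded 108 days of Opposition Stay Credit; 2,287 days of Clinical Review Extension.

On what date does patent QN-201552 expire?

2035-12-08

Earliest priority filing: 4 February 2013.
Base term: 4 February 2013 + 18 years → 4 February 2031.
Opposition Stay Credit: +108 days → 23 May 2031.
Clinical Review Extension: 2287 days claimed exceeds the 1660-day cap, so +1660 days → 8 December 2035.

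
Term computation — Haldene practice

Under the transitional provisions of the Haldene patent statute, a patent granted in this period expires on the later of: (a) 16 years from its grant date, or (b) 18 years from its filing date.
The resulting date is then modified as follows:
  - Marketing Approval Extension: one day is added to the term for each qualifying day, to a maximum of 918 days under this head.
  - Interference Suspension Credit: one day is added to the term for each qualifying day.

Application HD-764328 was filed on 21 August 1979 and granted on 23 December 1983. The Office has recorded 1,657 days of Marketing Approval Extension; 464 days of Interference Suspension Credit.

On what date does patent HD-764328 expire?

2003-10-05

(a) grant + 16 years → 23 December 1999.
(b) filing + 18 years → 21 August 1997.
Later of the two: 23 December 1999.
Marketing Approval Extension: 1657 days claimed exceeds the 918-day cap, so +918 days → 28 June 2002.
Interference Suspension Credit: +464 days → 5 October 2003.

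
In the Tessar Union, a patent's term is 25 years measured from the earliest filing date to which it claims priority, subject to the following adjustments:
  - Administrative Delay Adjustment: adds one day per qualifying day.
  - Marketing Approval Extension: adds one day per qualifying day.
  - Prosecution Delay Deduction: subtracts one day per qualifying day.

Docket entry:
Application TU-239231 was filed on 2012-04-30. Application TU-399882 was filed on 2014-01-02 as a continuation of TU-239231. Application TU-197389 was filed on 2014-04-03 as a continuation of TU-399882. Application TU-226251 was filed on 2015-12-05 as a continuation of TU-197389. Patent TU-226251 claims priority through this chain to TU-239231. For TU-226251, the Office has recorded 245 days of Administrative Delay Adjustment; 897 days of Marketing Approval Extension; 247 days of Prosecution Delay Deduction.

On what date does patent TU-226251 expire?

Earliest priority filing: 30 April 2012.
Base term: 30 April 2012 + 25 years → 30 April 2037.
Administrative Delay Adjustment: +245 days → 31 December 2037.
Marketing Approval Extension: +897 days → 15 June 2040.
Prosecution Delay Deduction: −247 days → 12 October 2039.

2039-10-12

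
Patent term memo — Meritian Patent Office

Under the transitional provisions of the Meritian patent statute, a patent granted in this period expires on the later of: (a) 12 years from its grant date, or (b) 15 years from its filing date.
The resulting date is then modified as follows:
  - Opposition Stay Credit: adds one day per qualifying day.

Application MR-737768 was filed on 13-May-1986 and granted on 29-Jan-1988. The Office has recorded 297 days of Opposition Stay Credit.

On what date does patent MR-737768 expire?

(a) grant + 12 years → 29 January 2000.
(b) filing + 15 years → 13 May 2001.
Later of the two: 13 May 2001.
Opposition Stay Credit: +297 days → 6 March 2002.

March 6, 2002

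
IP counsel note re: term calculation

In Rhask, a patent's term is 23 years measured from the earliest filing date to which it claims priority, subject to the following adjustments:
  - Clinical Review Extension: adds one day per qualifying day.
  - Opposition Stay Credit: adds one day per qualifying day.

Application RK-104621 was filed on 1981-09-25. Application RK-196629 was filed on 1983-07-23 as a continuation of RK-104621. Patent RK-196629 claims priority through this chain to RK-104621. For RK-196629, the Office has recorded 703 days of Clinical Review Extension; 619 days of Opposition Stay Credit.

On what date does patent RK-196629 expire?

May 9, 2008

Earliest priority filing: 25 September 1981.
Base term: 25 September 1981 + 23 years → 25 September 2004.
Clinical Review Extension: +703 days → 29 August 2006.
Opposition Stay Credit: +619 days → 9 May 2008.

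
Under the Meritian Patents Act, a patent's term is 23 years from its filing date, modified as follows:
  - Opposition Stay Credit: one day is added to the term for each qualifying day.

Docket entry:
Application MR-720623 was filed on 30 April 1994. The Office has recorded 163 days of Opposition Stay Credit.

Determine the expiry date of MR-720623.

Base term: filing date + 23 years → 30 April 2017.
Opposition Stay Credit: +163 days → 10 October 2017.

October 10, 2017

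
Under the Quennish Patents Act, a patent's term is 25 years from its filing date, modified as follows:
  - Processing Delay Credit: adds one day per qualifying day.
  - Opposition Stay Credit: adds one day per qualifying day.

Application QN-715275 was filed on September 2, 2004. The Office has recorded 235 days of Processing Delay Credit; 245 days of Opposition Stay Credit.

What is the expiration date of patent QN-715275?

December 26, 2030

Base term: filing date + 25 years → 2 September 2029.
Processing Delay Credit: +235 days → 25 April 2030.
Opposition Stay Credit: +245 days → 26 December 2030.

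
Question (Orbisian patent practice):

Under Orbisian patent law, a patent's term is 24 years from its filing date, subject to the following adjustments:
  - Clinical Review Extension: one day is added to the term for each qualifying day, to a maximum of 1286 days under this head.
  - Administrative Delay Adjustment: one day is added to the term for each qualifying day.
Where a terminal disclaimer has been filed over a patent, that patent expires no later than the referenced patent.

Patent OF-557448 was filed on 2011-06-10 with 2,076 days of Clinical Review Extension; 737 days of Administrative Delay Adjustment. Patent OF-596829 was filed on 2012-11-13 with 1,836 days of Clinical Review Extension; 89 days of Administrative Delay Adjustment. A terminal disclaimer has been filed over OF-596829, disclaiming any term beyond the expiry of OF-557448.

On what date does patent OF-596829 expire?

Natural term of OF-596829:
  Base: filing + 24 years → 13 November 2036.
  Clinical Review Extension: 1836 days claimed exceeds the 1286-day cap, so +1286 days → 22 May 2040.
  Administrative Delay Adjustment: +89 days → 19 August 2040.
Expiry of referenced patent OF-557448:
  Base: filing + 24 years → 10 June 2035.
  Clinical Review Extension: 2076 days claimed exceeds the 1286-day cap, so +1286 days → 17 December 2038.
  Administrative Delay Adjustment: +737 days → 23 December 2040.
Terminal disclaimer: OF-596829 expires on the earlier of 19 August 2040 and 23 December 2040.

2040-08-19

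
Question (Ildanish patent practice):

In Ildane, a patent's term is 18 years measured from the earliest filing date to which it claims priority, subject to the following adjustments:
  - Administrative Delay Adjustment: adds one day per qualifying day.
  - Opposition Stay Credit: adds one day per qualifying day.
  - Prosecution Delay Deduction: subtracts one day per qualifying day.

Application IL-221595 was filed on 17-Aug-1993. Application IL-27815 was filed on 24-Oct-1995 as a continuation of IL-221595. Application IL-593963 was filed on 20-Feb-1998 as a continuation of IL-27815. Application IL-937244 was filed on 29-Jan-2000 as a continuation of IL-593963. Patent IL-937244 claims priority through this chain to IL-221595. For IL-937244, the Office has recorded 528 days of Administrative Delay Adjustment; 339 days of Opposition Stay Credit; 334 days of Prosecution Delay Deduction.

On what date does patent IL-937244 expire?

2013-01-31

Earliest priority filing: 17 August 1993.
Base term: 17 August 1993 + 18 years → 17 August 2011.
Administrative Delay Adjustment: +528 days → 26 January 2013.
Opposition Stay Credit: +339 days → 31 December 2013.
Prosecution Delay Deduction: −334 days → 31 January 2013.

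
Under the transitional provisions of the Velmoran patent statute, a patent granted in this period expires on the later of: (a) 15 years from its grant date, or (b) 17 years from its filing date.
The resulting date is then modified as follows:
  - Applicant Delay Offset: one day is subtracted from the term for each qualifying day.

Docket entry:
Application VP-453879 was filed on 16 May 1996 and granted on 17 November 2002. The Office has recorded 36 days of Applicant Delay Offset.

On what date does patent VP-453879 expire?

2017-10-12

(a) grant + 15 years → 17 November 2017.
(b) filing + 17 years → 16 May 2013.
Later of the two: 17 November 2017.
Applicant Delay Offset: −36 days → 12 October 2017.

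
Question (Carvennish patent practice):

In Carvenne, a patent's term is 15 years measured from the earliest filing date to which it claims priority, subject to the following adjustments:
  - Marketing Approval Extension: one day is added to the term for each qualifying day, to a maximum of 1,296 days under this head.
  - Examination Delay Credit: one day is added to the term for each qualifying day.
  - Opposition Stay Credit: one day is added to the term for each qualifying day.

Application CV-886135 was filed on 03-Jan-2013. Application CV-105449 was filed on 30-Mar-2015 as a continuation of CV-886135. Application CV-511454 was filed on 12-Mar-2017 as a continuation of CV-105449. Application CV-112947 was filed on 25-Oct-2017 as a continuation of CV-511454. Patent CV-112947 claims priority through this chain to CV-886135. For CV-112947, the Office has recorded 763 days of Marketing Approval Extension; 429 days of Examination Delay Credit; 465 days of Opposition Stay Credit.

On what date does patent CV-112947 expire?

July 17, 2032

Earliest priority filing: 3 January 2013.
Base term: 3 January 2013 + 15 years → 3 January 2028.
Marketing Approval Extension: 763 days (within the 1296-day cap) → +763 days → 4 February 2030.
Examination Delay Credit: +429 days → 9 April 2031.
Opposition Stay Credit: +465 days → 17 July 2032.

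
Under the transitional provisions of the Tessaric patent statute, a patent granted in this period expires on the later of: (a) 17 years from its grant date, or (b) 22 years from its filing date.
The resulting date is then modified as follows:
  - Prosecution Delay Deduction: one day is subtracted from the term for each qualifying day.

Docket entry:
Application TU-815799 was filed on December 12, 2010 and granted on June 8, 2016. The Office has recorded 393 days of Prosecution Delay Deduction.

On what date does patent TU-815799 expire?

May 11, 2032

(a) grant + 17 years → 8 June 2033.
(b) filing + 22 years → 12 December 2032.
Later of the two: 8 June 2033.
Prosecution Delay Deduction: −393 days → 11 May 2032.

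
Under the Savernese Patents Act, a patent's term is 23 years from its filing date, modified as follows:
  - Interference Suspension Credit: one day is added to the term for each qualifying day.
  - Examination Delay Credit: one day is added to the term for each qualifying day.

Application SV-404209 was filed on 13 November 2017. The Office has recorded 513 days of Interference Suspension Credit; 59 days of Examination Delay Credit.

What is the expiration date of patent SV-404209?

Base term: filing date + 23 years → 13 November 2040.
Interference Suspension Credit: +513 days → 10 April 2042.
Examination Delay Credit: +59 days → 8 June 2042.

2042-06-08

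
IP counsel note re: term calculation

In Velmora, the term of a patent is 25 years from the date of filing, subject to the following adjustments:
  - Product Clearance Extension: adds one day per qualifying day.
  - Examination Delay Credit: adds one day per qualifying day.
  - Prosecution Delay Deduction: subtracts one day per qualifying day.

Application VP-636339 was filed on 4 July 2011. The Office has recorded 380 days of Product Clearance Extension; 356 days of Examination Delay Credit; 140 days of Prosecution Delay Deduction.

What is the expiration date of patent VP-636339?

Base term: filing date + 25 years → 4 July 2036.
Product Clearance Extension: +380 days → 19 July 2037.
Examination Delay Credit: +356 days → 10 July 2038.
Prosecution Delay Deduction: −140 days → 20 February 2038.

2038-02-20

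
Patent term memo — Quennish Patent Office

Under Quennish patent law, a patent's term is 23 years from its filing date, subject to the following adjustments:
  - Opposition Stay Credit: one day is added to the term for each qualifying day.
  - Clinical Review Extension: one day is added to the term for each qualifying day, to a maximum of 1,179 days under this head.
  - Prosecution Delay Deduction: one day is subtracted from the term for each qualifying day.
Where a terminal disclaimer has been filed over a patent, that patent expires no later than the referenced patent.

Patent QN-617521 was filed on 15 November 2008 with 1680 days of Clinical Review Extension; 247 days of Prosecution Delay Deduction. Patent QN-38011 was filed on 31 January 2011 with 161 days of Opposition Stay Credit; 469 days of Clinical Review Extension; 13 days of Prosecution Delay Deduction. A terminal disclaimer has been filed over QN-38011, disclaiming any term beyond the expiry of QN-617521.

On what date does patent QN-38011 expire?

June 4, 2034

Natural term of QN-38011:
  Base: filing + 23 years → 31 January 2034.
  Opposition Stay Credit: +161 days → 11 July 2034.
  Clinical Review Extension: 469 days (within the 1179-day cap) → +469 days → 23 October 2035.
  Prosecution Delay Deduction: −13 days → 10 October 2035.
Expiry of referenced patent QN-617521:
  Base: filing + 23 years → 15 November 2031.
  Clinical Review Extension: 1680 days claimed exceeds the 1179-day cap, so +1179 days → 6 February 2035.
  Prosecution Delay Deduction: −247 days → 4 June 2034.
Terminal disclaimer: QN-38011 expires on the earlier of 10 October 2035 and 4 June 2034.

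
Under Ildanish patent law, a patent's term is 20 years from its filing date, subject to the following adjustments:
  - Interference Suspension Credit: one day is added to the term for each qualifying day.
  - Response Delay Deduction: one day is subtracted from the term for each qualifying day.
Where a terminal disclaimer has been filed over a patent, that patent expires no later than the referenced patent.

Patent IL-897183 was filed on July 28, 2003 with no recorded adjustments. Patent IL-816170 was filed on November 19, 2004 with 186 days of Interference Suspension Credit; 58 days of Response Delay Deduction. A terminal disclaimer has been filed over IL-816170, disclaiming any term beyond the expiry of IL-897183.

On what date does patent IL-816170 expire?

2023-07-28

Natural term of IL-816170:
  Base: filing + 20 years → 19 November 2024.
  Interference Suspension Credit: +186 days → 24 May 2025.
  Response Delay Deduction: −58 days → 27 March 2025.
Expiry of referenced patent IL-897183:
  Base: filing + 20 years → 28 July 2023.
Terminal disclaimer: IL-816170 expires on the earlier of 27 March 2025 and 28 July 2023.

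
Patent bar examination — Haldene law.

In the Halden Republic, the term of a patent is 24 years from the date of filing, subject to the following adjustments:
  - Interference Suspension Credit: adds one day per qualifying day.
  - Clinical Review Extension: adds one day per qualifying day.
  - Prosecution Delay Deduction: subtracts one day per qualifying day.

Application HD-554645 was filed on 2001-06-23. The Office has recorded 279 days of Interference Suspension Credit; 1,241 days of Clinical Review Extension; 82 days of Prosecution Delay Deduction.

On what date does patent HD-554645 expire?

May 31, 2029

Base term: filing date + 24 years → 23 June 2025.
Interference Suspension Credit: +279 days → 29 March 2026.
Clinical Review Extension: +1241 days → 21 August 2029.
Prosecution Delay Deduction: −82 days → 31 May 2029.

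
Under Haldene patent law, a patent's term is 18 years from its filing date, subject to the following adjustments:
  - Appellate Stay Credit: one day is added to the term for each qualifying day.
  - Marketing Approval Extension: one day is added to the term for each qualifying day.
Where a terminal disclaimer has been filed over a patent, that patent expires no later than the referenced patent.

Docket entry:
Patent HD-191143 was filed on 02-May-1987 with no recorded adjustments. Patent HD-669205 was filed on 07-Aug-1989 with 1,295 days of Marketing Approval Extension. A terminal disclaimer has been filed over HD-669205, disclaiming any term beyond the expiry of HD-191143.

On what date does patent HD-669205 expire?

Natural term of HD-669205:
  Base: filing + 18 years → 7 August 2007.
  Marketing Approval Extension: +1295 days → 22 February 2011.
Expiry of referenced patent HD-191143:
  Base: filing + 18 years → 2 May 2005.
Terminal disclaimer: HD-669205 expires on the earlier of 22 February 2011 and 2 May 2005.

2005-05-02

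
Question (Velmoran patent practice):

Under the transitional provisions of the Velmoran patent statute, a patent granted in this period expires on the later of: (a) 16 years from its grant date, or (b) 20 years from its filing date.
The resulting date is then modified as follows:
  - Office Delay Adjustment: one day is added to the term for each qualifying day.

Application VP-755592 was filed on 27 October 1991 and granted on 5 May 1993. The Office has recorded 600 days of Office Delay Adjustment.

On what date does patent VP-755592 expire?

June 18, 2013

(a) grant + 16 years → 5 May 2009.
(b) filing + 20 years → 27 October 2011.
Later of the two: 27 October 2011.
Office Delay Adjustment: +600 days → 18 June 2013.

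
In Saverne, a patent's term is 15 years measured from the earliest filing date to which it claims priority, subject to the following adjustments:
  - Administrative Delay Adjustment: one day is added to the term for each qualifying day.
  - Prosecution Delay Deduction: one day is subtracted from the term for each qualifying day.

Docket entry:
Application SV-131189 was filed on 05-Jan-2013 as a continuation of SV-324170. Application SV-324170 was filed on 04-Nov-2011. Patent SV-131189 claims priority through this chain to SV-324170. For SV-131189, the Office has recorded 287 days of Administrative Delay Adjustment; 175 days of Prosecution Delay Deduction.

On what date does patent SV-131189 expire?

Earliest priority filing: 4 November 2011.
Base term: 4 November 2011 + 15 years → 4 November 2026.
Administrative Delay Adjustment: +287 days → 18 August 2027.
Prosecution Delay Deduction: −175 days → 24 February 2027.

February 24, 2027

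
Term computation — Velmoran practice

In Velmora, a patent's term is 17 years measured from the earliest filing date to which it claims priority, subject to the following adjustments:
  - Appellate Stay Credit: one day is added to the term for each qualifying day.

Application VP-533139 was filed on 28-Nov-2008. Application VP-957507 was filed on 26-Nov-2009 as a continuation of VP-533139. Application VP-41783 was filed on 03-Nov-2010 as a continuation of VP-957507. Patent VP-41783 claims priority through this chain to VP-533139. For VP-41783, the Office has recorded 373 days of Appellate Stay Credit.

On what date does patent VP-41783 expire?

Earliest priority filing: 28 November 2008.
Base term: 28 November 2008 + 17 years → 28 November 2025.
Appellate Stay Credit: +373 days → 6 December 2026.

2026-12-06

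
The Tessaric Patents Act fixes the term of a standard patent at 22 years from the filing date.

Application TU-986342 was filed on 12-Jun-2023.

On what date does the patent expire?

Filing date + 22 years → 12 June 2045.

June 12, 2045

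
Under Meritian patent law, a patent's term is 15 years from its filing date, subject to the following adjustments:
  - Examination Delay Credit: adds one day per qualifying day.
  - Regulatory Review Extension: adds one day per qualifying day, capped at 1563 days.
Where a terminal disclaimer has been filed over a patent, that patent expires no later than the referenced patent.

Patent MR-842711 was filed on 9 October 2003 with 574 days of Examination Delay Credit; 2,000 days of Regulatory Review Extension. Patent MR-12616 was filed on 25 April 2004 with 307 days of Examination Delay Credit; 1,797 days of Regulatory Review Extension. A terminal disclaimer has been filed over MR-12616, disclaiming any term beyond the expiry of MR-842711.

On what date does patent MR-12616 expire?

June 7, 2024

Natural term of MR-12616:
  Base: filing + 15 years → 25 April 2019.
  Examination Delay Credit: +307 days → 26 February 2020.
  Regulatory Review Extension: 1797 days claimed exceeds the 1563-day cap, so +1563 days → 7 June 2024.
Expiry of referenced patent MR-842711:
  Base: filing + 15 years → 9 October 2018.
  Examination Delay Credit: +574 days → 5 May 2020.
  Regulatory Review Extension: 2000 days claimed exceeds the 1563-day cap, so +1563 days → 15 August 2024.
Terminal disclaimer: MR-12616 expires on the earlier of 7 June 2024 and 15 August 2024.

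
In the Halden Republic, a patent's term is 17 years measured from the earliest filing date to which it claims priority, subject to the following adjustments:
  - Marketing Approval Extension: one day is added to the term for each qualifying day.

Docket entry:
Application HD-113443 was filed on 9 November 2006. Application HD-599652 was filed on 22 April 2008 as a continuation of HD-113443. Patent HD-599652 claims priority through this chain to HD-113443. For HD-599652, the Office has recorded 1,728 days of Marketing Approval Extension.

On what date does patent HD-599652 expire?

August 2, 2028

Earliest priority filing: 9 November 2006.
Base term: 9 November 2006 + 17 years → 9 November 2023.
Marketing Approval Extension: +1728 days → 2 August 2028.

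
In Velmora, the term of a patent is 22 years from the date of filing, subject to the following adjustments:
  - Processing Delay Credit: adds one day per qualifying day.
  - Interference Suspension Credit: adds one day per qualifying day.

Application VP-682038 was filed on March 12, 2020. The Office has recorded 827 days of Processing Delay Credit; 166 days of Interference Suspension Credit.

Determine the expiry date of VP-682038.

November 29, 2044

Base term: filing date + 22 years → 12 March 2042.
Processing Delay Credit: +827 days → 16 June 2044.
Interference Suspension Credit: +166 days → 29 November 2044.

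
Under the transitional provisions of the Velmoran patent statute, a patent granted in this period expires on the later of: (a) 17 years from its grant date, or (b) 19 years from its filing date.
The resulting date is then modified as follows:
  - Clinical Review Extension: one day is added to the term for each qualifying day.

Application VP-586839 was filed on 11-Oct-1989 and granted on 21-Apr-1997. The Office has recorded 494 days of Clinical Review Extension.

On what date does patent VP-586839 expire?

(a) grant + 17 years → 21 April 2014.
(b) filing + 19 years → 11 October 2008.
Later of the two: 21 April 2014.
Clinical Review Extension: +494 days → 28 August 2015.

August 28, 2015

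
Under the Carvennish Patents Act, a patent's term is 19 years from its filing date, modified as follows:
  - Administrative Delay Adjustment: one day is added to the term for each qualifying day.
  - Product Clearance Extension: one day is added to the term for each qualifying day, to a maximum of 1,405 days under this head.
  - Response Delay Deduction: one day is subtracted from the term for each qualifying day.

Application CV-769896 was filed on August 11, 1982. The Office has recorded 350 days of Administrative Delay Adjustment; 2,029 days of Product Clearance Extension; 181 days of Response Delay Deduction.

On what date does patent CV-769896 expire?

Base term: filing date + 19 years → 11 August 2001.
Administrative Delay Adjustment: +350 days → 27 July 2002.
Product Clearance Extension: 2029 days claimed exceeds the 1405-day cap, so +1405 days → 1 June 2006.
Response Delay Deduction: −181 days → 2 December 2005.

December 2, 2005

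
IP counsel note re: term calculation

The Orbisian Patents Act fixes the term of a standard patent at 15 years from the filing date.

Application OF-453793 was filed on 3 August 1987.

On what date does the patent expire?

Filing date + 15 years → 3 August 2002.

August 3, 2002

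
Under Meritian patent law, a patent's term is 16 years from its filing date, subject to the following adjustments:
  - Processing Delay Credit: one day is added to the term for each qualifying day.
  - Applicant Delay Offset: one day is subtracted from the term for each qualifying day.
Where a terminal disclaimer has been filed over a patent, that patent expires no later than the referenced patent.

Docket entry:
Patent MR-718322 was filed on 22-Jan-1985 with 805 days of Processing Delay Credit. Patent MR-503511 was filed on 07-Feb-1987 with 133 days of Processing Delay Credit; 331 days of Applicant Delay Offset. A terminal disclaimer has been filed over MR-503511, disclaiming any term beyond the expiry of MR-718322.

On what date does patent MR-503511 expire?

Natural term of MR-503511:
  Base: filing + 16 years → 7 February 2003.
  Processing Delay Credit: +133 days → 20 June 2003.
  Applicant Delay Offset: −331 days → 24 July 2002.
Expiry of referenced patent MR-718322:
  Base: filing + 16 years → 22 January 2001.
  Processing Delay Credit: +805 days → 7 April 2003.
Terminal disclaimer: MR-503511 expires on the earlier of 24 July 2002 and 7 April 2003.

2002-07-24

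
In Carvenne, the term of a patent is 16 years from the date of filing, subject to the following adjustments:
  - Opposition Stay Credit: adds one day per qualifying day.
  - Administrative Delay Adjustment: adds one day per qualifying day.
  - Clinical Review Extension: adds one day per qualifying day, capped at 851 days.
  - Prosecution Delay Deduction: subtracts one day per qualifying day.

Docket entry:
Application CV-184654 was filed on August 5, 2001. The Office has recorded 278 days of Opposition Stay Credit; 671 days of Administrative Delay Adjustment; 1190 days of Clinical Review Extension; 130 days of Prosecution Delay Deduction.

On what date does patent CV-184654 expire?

March 2, 2022

Base term: filing date + 16 years → 5 August 2017.
Opposition Stay Credit: +278 days → 10 May 2018.
Administrative Delay Adjustment: +671 days → 11 March 2020.
Clinical Review Extension: 1190 days claimed exceeds the 851-day cap, so +851 days → 10 July 2022.
Prosecution Delay Deduction: −130 days → 2 March 2022.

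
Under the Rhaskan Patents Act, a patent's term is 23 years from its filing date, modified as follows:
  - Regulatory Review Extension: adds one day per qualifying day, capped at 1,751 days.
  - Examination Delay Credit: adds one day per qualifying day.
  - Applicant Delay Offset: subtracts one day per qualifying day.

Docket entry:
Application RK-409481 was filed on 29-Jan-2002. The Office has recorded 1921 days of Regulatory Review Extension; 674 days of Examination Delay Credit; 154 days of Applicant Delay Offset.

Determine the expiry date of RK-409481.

Base term: filing date + 23 years → 29 January 2025.
Regulatory Review Extension: 1921 days claimed exceeds the 1751-day cap, so +1751 days → 15 November 2029.
Examination Delay Credit: +674 days → 20 September 2031.
Applicant Delay Offset: −154 days → 19 April 2031.

April 19, 2031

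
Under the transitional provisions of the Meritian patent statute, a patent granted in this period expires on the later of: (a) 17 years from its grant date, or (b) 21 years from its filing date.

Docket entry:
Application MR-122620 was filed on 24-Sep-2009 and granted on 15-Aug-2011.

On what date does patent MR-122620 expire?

September 24, 2030

(a) grant + 17 years → 15 August 2028.
(b) filing + 21 years → 24 September 2030.
Later of the two: 24 September 2030.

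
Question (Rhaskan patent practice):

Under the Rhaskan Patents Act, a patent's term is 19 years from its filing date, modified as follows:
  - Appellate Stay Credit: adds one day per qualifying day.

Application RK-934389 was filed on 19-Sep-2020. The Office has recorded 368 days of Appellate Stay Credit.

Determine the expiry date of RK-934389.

Base term: filing date + 19 years → 19 September 2039.
Appellate Stay Credit: +368 days → 21 September 2040.

2040-09-21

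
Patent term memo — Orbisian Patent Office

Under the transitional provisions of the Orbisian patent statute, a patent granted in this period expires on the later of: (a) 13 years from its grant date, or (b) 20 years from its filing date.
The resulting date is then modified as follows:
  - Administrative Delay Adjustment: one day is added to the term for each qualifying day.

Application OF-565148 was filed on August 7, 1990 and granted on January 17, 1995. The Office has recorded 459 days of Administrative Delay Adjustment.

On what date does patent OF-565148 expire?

2011-11-09

(a) grant + 13 years → 17 January 2008.
(b) filing + 20 years → 7 August 2010.
Later of the two: 7 August 2010.
Administrative Delay Adjustment: +459 days → 9 November 2011.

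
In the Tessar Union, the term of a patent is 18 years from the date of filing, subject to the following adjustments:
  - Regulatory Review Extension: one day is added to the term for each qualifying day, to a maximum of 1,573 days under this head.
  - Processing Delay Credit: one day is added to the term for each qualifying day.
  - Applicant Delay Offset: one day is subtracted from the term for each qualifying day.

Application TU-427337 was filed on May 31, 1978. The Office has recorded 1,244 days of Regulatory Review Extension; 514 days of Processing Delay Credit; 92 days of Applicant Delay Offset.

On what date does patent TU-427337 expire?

December 22, 2000

Base term: filing date + 18 years → 31 May 1996.
Regulatory Review Extension: 1244 days (within the 1573-day cap) → +1244 days → 27 October 1999.
Processing Delay Credit: +514 days → 24 March 2001.
Applicant Delay Offset: −92 days → 22 December 2000.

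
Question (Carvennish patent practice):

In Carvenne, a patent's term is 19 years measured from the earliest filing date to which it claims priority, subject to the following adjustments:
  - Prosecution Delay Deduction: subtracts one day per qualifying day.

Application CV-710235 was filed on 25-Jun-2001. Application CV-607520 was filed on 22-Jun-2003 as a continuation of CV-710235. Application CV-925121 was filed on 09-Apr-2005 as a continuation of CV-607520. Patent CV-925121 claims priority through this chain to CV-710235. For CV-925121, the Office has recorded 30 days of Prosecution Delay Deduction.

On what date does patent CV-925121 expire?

Earliest priority filing: 25 June 2001.
Base term: 25 June 2001 + 19 years → 25 June 2020.
Prosecution Delay Deduction: −30 days → 26 May 2020.

May 26, 2020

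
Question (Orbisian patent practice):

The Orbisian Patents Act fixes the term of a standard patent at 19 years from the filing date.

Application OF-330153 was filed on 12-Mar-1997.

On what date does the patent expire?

Filing date + 19 years → 12 March 2016.

March 12, 2016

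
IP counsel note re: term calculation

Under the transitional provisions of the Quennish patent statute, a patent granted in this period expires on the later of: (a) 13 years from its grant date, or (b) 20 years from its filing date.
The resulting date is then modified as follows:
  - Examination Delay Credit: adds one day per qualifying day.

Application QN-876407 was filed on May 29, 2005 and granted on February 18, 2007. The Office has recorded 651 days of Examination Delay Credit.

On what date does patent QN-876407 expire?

(a) grant + 13 years → 18 February 2020.
(b) filing + 20 years → 29 May 2025.
Later of the two: 29 May 2025.
Examination Delay Credit: +651 days → 11 March 2027.

2027-03-11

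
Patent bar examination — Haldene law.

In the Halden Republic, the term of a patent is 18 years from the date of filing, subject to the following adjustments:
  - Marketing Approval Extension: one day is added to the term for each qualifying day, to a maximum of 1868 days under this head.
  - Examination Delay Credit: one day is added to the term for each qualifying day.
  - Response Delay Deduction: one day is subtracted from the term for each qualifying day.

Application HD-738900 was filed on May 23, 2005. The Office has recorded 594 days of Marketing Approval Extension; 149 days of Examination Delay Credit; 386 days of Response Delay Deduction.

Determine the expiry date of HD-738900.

2024-05-14

Base term: filing date + 18 years → 23 May 2023.
Marketing Approval Extension: 594 days (within the 1868-day cap) → +594 days → 6 January 2025.
Examination Delay Credit: +149 days → 4 June 2025.
Response Delay Deduction: −386 days → 14 May 2024.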